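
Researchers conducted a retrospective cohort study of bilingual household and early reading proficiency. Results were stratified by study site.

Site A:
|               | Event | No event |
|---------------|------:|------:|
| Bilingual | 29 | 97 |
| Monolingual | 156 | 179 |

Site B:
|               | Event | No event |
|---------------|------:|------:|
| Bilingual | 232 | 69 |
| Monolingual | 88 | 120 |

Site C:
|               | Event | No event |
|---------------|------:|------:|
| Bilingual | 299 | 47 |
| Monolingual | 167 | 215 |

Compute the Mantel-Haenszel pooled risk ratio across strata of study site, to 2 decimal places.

1.57

RR_MH = Σ(aᵢ·n₀ᵢ/nᵢ) / Σ(cᵢ·n₁ᵢ/nᵢ), with n₁ᵢ = aᵢ+bᵢ (exposed), n₀ᵢ = cᵢ+dᵢ (unexposed), nᵢ = n₁ᵢ+n₀ᵢ.
Stratum 1 (Site A): n₁ = 126, n₀ = 335, n = 461; a·n₀/n = 29·335/461 = 21.0738; c·n₁/n = 156·126/461 = 42.6377
Stratum 2 (Site B): n₁ = 301, n₀ = 208, n = 509; a·n₀/n = 232·208/509 = 94.8055; c·n₁/n = 88·301/509 = 52.0393
Stratum 3 (Site C): n₁ = 346, n₀ = 382, n = 728; a·n₀/n = 299·382/728 = 156.8929; c·n₁/n = 167·346/728 = 79.3709
RR_MH = (21.0738 + 94.8055 + 156.8929) / (42.6377 + 52.0393 + 79.3709) = 272.7721 / 174.0479 = 1.56722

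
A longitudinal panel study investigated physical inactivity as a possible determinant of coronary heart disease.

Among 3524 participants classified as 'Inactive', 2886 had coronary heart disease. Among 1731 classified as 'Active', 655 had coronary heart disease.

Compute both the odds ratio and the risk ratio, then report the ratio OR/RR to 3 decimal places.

3.433

From the description: a = 2886, b = 638, c = 655, d = 1076.
OR = (2886·1076)/(638·655) = 3105336/417890 = 7.43099
Risk in exposed = 2886/3524 = 0.81896; risk in unexposed = 655/1731 = 0.37839; RR = 2.16429
OR/RR = 7.43099 / 2.16429 = 3.43345
The outcome is not rare, so the OR lies further from 1 than the RR.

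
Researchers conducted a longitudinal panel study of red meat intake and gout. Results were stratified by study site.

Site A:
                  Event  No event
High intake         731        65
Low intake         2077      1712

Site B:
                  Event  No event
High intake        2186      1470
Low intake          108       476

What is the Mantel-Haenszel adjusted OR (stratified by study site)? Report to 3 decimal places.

OR_MH = Σ(aᵢdᵢ/nᵢ) / Σ(bᵢcᵢ/nᵢ), where nᵢ is the stratum total.
Stratum 1 (Site A): n = 4585; a·d/n = 731·1712/4585 = 272.9492; b·c/n = 65·2077/4585 = 29.4449
Stratum 2 (Site B): n = 4240; a·d/n = 2186·476/4240 = 245.4094; b·c/n = 1470·108/4240 = 37.4434
OR_MH = (272.9492 + 245.4094) / (29.4449 + 37.4434) = 518.3586 / 66.8883 = 7.74961

7.750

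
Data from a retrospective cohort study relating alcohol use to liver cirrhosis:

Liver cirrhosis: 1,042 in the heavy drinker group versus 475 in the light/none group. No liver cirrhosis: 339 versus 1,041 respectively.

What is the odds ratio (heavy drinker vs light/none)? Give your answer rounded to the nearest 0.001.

6.736

From the description: a = 1042, b = 339, c = 475, d = 1041.
OR = (a·d)/(b·c) = (1042 × 1041) / (339 × 475) = 1084722 / 161025 = 6.73636
The odds of liver cirrhosis are about 6.74 times as high in the heavy drinker group.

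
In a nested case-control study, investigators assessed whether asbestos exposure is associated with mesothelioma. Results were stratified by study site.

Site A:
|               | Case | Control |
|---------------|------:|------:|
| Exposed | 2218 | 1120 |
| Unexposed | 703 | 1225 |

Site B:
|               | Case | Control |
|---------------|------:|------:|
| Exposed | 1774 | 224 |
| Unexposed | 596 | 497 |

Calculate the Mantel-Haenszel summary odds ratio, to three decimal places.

4.158

OR_MH = Σ(aᵢdᵢ/nᵢ) / Σ(bᵢcᵢ/nᵢ), where nᵢ is the stratum total.
Stratum 1 (Site A): n = 5266; a·d/n = 2218·1225/5266 = 515.9609; b·c/n = 1120·703/5266 = 149.5177
Stratum 2 (Site B): n = 3091; a·d/n = 1774·497/3091 = 285.2404; b·c/n = 224·596/3091 = 43.1912
OR_MH = (515.9609 + 285.2404) / (149.5177 + 43.1912) = 801.2013 / 192.7089 = 4.15757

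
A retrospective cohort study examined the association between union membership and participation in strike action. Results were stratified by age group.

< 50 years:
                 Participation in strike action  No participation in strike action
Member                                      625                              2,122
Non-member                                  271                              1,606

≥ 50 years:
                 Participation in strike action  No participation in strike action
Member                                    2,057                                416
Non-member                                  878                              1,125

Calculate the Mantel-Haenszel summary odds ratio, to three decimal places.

3.564

OR_MH = Σ(aᵢdᵢ/nᵢ) / Σ(bᵢcᵢ/nᵢ), where nᵢ is the stratum total.
Stratum 1 (< 50 years): n = 4624; a·d/n = 625·1606/4624 = 217.0740; b·c/n = 2122·271/4624 = 124.3646
Stratum 2 (≥ 50 years): n = 4476; a·d/n = 2057·1125/4476 = 517.0074; b·c/n = 416·878/4476 = 81.6014
OR_MH = (217.0740 + 517.0074) / (124.3646 + 81.6014) = 734.0813 / 205.9660 = 3.56409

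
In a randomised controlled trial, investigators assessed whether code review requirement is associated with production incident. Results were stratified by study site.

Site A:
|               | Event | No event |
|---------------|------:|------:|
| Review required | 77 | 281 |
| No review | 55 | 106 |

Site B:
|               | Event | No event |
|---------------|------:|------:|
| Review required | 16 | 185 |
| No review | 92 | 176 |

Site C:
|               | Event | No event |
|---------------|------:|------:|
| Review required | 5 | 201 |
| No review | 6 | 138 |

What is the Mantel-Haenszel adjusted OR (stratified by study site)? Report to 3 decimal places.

OR_MH = Σ(aᵢdᵢ/nᵢ) / Σ(bᵢcᵢ/nᵢ), where nᵢ is the stratum total.
Stratum 1 (Site A): n = 519; a·d/n = 77·106/519 = 15.7264; b·c/n = 281·55/519 = 29.7784
Stratum 2 (Site B): n = 469; a·d/n = 16·176/469 = 6.0043; b·c/n = 185·92/469 = 36.2900
Stratum 3 (Site C): n = 350; a·d/n = 5·138/350 = 1.9714; b·c/n = 201·6/350 = 3.4457
OR_MH = (15.7264 + 6.0043 + 1.9714) / (29.7784 + 36.2900 + 3.4457) = 23.7021 / 69.5141 = 0.34097

0.341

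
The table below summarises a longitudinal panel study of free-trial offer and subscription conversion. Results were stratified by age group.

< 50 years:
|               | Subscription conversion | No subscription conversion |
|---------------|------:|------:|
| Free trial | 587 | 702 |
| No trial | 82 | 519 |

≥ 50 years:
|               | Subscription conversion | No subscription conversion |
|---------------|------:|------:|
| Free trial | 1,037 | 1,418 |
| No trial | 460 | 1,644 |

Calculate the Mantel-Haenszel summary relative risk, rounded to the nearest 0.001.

RR_MH = Σ(aᵢ·n₀ᵢ/nᵢ) / Σ(cᵢ·n₁ᵢ/nᵢ), with n₁ᵢ = aᵢ+bᵢ (exposed), n₀ᵢ = cᵢ+dᵢ (unexposed), nᵢ = n₁ᵢ+n₀ᵢ.
Stratum 1 (< 50 years): n₁ = 1289, n₀ = 601, n = 1890; a·n₀/n = 587·601/1890 = 186.6598; c·n₁/n = 82·1289/1890 = 55.9249
Stratum 2 (≥ 50 years): n₁ = 2455, n₀ = 2104, n = 4559; a·n₀/n = 1037·2104/4559 = 478.5804; c·n₁/n = 460·2455/4559 = 247.7078
RR_MH = (186.6598 + 478.5804) / (55.9249 + 247.7078) = 665.2402 / 303.6327 = 2.19094

2.191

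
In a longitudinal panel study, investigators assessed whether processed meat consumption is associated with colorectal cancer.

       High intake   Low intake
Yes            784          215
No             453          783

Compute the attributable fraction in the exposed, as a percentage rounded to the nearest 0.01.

66.01

Reading the table with exposure as columns: a = 784 (High intake, case), b = 453 (High intake, non-case), c = 215 (Low intake, case), d = 783.
Risk in exposed = 784/1237 = 0.63379; risk in unexposed = 215/998 = 0.21543.
RR = 0.63379/0.21543 = 2.94197
AR% = (RR − 1)/RR × 100 = (2.94197 − 1)/2.94197 × 100 = 66.0092%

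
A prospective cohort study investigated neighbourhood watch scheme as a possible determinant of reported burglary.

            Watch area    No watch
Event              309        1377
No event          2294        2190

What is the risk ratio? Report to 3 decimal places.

Reading the table with exposure as columns: a = 309 (Watch area, case), b = 2294 (Watch area, non-case), c = 1377 (No watch, case), d = 2190.
Risk in exposed = 309/2603 = 0.11871; risk in unexposed = 1377/3567 = 0.38604.
RR = 0.11871 / 0.38604 = 0.30751
The risk is 69% lower among the exposed than among the unexposed.

0.308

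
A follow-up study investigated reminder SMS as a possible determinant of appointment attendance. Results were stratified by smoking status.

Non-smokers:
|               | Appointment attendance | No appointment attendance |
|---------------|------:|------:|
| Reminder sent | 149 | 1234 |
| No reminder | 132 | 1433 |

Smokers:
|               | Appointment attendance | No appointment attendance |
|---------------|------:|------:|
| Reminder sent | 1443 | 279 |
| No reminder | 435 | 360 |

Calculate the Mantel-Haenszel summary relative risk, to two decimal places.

RR_MH = Σ(aᵢ·n₀ᵢ/nᵢ) / Σ(cᵢ·n₁ᵢ/nᵢ), with n₁ᵢ = aᵢ+bᵢ (exposed), n₀ᵢ = cᵢ+dᵢ (unexposed), nᵢ = n₁ᵢ+n₀ᵢ.
Stratum 1 (Non-smokers): n₁ = 1383, n₀ = 1565, n = 2948; a·n₀/n = 149·1565/2948 = 79.0994; c·n₁/n = 132·1383/2948 = 61.9254
Stratum 2 (Smokers): n₁ = 1722, n₀ = 795, n = 2517; a·n₀/n = 1443·795/2517 = 455.7747; c·n₁/n = 435·1722/2517 = 297.6043
RR_MH = (79.0994 + 455.7747) / (61.9254 + 297.6043) = 534.8741 / 359.5297 = 1.48771

1.49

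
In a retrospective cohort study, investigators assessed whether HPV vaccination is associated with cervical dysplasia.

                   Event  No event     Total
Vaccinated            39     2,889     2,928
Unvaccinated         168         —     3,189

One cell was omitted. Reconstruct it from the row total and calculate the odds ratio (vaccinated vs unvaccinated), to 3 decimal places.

0.243

The missing cell is in the unexposed row: 3189 − 168 = 3021.
So a = 39, b = 2889, c = 168, d = 3021.
OR = (a·d)/(b·c) = (39 × 3021) / (2889 × 168) = 117819 / 485352 = 0.24275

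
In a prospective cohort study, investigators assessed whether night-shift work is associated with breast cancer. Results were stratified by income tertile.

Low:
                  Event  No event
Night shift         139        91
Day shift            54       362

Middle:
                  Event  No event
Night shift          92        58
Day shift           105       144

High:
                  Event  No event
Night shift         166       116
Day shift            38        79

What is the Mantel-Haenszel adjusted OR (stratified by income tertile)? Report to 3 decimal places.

OR_MH = Σ(aᵢdᵢ/nᵢ) / Σ(bᵢcᵢ/nᵢ), where nᵢ is the stratum total.
Stratum 1 (Low): n = 646; a·d/n = 139·362/646 = 77.8916; b·c/n = 91·54/646 = 7.6068
Stratum 2 (Middle): n = 399; a·d/n = 92·144/399 = 33.2030; b·c/n = 58·105/399 = 15.2632
Stratum 3 (High): n = 399; a·d/n = 166·79/399 = 32.8672; b·c/n = 116·38/399 = 11.0476
OR_MH = (77.8916 + 33.2030 + 32.8672) / (7.6068 + 15.2632 + 11.0476) = 143.9618 / 33.9176 = 4.24446

4.244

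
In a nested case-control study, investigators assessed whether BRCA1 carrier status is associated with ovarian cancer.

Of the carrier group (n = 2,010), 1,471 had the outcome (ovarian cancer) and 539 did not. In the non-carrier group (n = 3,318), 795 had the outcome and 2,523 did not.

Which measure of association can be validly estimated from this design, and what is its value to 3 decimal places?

From the description: a = 1471, b = 539, c = 795, d = 2523.
This is a nested case-control study: participants were sampled on outcome status, so risks in the source population cannot be estimated directly — relative risk is not valid here. The odds ratio is the appropriate measure.
OR = (a·d)/(b·c) = (1471 × 2523) / (539 × 795) = 3711333 / 428505 = 8.66112

8.661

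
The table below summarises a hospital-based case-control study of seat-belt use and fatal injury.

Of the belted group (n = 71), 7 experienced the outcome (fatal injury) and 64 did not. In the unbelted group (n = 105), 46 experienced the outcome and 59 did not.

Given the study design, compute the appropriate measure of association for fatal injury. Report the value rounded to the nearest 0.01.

0.14

From the description: a = 7, b = 64, c = 46, d = 59.
This is a hospital-based case-control study: participants were sampled on outcome status, so risks in the source population cannot be estimated directly — relative risk is not valid here. The odds ratio is the appropriate measure.
OR = (a·d)/(b·c) = (7 × 59) / (64 × 46) = 413 / 2944 = 0.14029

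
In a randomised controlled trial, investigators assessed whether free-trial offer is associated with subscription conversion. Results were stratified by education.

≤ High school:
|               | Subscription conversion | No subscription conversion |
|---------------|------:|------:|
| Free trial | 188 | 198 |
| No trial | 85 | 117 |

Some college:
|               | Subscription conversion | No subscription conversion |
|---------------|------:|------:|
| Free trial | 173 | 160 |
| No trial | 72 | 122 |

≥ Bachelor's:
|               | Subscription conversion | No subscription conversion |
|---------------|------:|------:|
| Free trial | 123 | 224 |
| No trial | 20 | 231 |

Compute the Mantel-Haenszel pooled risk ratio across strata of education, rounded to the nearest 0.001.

RR_MH = Σ(aᵢ·n₀ᵢ/nᵢ) / Σ(cᵢ·n₁ᵢ/nᵢ), with n₁ᵢ = aᵢ+bᵢ (exposed), n₀ᵢ = cᵢ+dᵢ (unexposed), nᵢ = n₁ᵢ+n₀ᵢ.
Stratum 1 (≤ High school): n₁ = 386, n₀ = 202, n = 588; a·n₀/n = 188·202/588 = 64.5850; c·n₁/n = 85·386/588 = 55.7993
Stratum 2 (Some college): n₁ = 333, n₀ = 194, n = 527; a·n₀/n = 173·194/527 = 63.6850; c·n₁/n = 72·333/527 = 45.4953
Stratum 3 (≥ Bachelor's): n₁ = 347, n₀ = 251, n = 598; a·n₀/n = 123·251/598 = 51.6271; c·n₁/n = 20·347/598 = 11.6054
RR_MH = (64.5850 + 63.6850 + 51.6271) / (55.7993 + 45.4953 + 11.6054) = 179.8971 / 112.8999 = 1.59342

1.593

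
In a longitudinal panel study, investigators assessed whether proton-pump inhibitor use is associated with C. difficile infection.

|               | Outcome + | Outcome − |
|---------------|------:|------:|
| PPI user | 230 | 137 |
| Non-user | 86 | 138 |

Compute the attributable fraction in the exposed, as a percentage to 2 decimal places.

Cells: a = 230, b = 137, c = 86, d = 138.
Risk in exposed = 230/367 = 0.62670; risk in unexposed = 86/224 = 0.38393.
RR = 0.62670/0.38393 = 1.63234
AR% = (RR − 1)/RR × 100 = (1.63234 − 1)/1.63234 × 100 = 38.7384%

38.74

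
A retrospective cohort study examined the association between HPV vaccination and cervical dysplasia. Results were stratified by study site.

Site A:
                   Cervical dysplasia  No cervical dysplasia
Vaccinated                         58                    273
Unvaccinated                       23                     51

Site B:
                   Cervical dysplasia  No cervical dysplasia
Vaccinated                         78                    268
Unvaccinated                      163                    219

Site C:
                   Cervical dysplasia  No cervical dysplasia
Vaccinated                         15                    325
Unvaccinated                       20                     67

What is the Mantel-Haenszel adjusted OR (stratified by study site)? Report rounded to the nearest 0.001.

0.365

OR_MH = Σ(aᵢdᵢ/nᵢ) / Σ(bᵢcᵢ/nᵢ), where nᵢ is the stratum total.
Stratum 1 (Site A): n = 405; a·d/n = 58·51/405 = 7.3037; b·c/n = 273·23/405 = 15.5037
Stratum 2 (Site B): n = 728; a·d/n = 78·219/728 = 23.4643; b·c/n = 268·163/728 = 60.0055
Stratum 3 (Site C): n = 427; a·d/n = 15·67/427 = 2.3536; b·c/n = 325·20/427 = 15.2225
OR_MH = (7.3037 + 23.4643 + 2.3536) / (15.5037 + 60.0055 + 15.2225) = 33.1216 / 90.7317 = 0.36505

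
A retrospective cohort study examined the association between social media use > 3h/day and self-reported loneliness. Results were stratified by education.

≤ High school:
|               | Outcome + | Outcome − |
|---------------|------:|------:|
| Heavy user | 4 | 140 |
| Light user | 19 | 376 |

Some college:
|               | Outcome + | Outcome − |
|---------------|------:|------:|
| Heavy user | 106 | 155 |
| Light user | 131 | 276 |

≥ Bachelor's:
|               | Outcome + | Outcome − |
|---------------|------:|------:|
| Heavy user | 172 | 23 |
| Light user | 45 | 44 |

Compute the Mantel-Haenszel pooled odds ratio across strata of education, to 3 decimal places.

1.879

OR_MH = Σ(aᵢdᵢ/nᵢ) / Σ(bᵢcᵢ/nᵢ), where nᵢ is the stratum total.
Stratum 1 (≤ High school): n = 539; a·d/n = 4·376/539 = 2.7904; b·c/n = 140·19/539 = 4.9351
Stratum 2 (Some college): n = 668; a·d/n = 106·276/668 = 43.7964; b·c/n = 155·131/668 = 30.3967
Stratum 3 (≥ Bachelor's): n = 284; a·d/n = 172·44/284 = 26.6479; b·c/n = 23·45/284 = 3.6444
OR_MH = (2.7904 + 43.7964 + 26.6479) / (4.9351 + 30.3967 + 3.6444) = 73.2346 / 38.9761 = 1.87896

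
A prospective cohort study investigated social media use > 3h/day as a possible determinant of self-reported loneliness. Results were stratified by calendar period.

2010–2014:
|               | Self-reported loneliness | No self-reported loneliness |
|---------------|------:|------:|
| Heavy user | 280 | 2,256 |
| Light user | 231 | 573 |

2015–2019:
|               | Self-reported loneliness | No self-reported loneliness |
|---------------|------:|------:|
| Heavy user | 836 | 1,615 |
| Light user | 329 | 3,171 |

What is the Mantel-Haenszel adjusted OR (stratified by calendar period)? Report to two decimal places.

OR_MH = Σ(aᵢdᵢ/nᵢ) / Σ(bᵢcᵢ/nᵢ), where nᵢ is the stratum total.
Stratum 1 (2010–2014): n = 3340; a·d/n = 280·573/3340 = 48.0359; b·c/n = 2256·231/3340 = 156.0287
Stratum 2 (2015–2019): n = 5951; a·d/n = 836·3171/5951 = 445.4640; b·c/n = 1615·329/5951 = 89.2850
OR_MH = (48.0359 + 445.4640) / (156.0287 + 89.2850) = 493.4999 / 245.3137 = 2.01171

2.01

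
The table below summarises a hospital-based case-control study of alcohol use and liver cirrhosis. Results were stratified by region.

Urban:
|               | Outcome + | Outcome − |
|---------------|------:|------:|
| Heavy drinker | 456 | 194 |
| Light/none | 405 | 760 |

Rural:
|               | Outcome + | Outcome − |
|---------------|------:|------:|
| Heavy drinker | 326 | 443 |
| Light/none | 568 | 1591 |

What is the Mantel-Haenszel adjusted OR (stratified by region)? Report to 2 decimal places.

OR_MH = Σ(aᵢdᵢ/nᵢ) / Σ(bᵢcᵢ/nᵢ), where nᵢ is the stratum total.
Stratum 1 (Urban): n = 1815; a·d/n = 456·760/1815 = 190.9421; b·c/n = 194·405/1815 = 43.2893
Stratum 2 (Rural): n = 2928; a·d/n = 326·1591/2928 = 177.1400; b·c/n = 443·568/2928 = 85.9372
OR_MH = (190.9421 + 177.1400) / (43.2893 + 85.9372) = 368.0822 / 129.2264 = 2.84835

2.85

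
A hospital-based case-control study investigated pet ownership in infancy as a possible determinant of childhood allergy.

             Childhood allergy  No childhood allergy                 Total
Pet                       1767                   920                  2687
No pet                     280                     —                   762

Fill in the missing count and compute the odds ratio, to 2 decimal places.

3.31

The missing cell is in the unexposed row: 762 − 280 = 482.
So a = 1767, b = 920, c = 280, d = 482.
OR = (a·d)/(b·c) = (1767 × 482) / (920 × 280) = 851694 / 257600 = 3.30627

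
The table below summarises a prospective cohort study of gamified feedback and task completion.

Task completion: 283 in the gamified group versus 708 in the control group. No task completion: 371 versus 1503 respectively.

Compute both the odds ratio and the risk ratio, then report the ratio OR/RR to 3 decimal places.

From the description: a = 283, b = 371, c = 708, d = 1503.
OR = (283·1503)/(371·708) = 425349/262668 = 1.61934
Risk in exposed = 283/654 = 0.43272; risk in unexposed = 708/2211 = 0.32022; RR = 1.35134
OR/RR = 1.61934 / 1.35134 = 1.19832
The outcome is not rare, so the OR lies further from 1 than the RR.

1.198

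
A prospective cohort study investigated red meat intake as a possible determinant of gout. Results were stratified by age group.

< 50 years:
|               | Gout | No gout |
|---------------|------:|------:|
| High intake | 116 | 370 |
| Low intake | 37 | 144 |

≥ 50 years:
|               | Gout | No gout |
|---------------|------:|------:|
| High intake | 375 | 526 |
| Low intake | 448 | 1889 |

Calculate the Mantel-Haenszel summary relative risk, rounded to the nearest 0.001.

RR_MH = Σ(aᵢ·n₀ᵢ/nᵢ) / Σ(cᵢ·n₁ᵢ/nᵢ), with n₁ᵢ = aᵢ+bᵢ (exposed), n₀ᵢ = cᵢ+dᵢ (unexposed), nᵢ = n₁ᵢ+n₀ᵢ.
Stratum 1 (< 50 years): n₁ = 486, n₀ = 181, n = 667; a·n₀/n = 116·181/667 = 31.4783; c·n₁/n = 37·486/667 = 26.9595
Stratum 2 (≥ 50 years): n₁ = 901, n₀ = 2337, n = 3238; a·n₀/n = 375·2337/3238 = 270.6532; c·n₁/n = 448·901/3238 = 124.6597
RR_MH = (31.4783 + 270.6532) / (26.9595 + 124.6597) = 302.1314 / 151.6192 = 1.99270

1.993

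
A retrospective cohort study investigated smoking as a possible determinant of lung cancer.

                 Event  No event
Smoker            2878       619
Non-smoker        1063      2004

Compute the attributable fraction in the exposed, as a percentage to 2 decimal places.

57.89

Cells: a = 2878, b = 619, c = 1063, d = 2004.
Risk in exposed = 2878/3497 = 0.82299; risk in unexposed = 1063/3067 = 0.34659.
RR = 0.82299/0.34659 = 2.37452
AR% = (RR − 1)/RR × 100 = (2.37452 − 1)/2.37452 × 100 = 57.8862%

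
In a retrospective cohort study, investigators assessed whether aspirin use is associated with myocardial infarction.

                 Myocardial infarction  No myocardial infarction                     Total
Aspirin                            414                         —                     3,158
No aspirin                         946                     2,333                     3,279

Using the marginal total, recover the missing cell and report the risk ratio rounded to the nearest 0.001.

The missing cell is in the exposed row: 3158 − 414 = 2744.
So a = 414, b = 2744, c = 946, d = 2333.
RR = [a/(a+b)] / [c/(c+d)] = (414/3158) / (946/3279) = 0.13110/0.28850 = 0.45440

0.454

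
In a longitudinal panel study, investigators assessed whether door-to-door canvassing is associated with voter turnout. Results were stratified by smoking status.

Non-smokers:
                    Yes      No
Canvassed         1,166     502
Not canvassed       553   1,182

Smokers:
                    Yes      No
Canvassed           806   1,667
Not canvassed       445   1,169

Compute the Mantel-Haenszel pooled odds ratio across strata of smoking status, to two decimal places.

2.42

OR_MH = Σ(aᵢdᵢ/nᵢ) / Σ(bᵢcᵢ/nᵢ), where nᵢ is the stratum total.
Stratum 1 (Non-smokers): n = 3403; a·d/n = 1166·1182/3403 = 404.9991; b·c/n = 502·553/3403 = 81.5768
Stratum 2 (Smokers): n = 4087; a·d/n = 806·1169/4087 = 230.5393; b·c/n = 1667·445/4087 = 181.5060
OR_MH = (404.9991 + 230.5393) / (81.5768 + 181.5060) = 635.5384 / 263.0828 = 2.41573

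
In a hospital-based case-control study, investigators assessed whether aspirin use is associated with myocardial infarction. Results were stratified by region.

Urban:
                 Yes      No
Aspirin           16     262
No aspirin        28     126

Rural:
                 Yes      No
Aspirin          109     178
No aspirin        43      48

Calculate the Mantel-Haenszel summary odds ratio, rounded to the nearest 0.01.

0.50

OR_MH = Σ(aᵢdᵢ/nᵢ) / Σ(bᵢcᵢ/nᵢ), where nᵢ is the stratum total.
Stratum 1 (Urban): n = 432; a·d/n = 16·126/432 = 4.6667; b·c/n = 262·28/432 = 16.9815
Stratum 2 (Rural): n = 378; a·d/n = 109·48/378 = 13.8413; b·c/n = 178·43/378 = 20.2487
OR_MH = (4.6667 + 13.8413) / (16.9815 + 20.2487) = 18.5079 / 37.2302 = 0.49712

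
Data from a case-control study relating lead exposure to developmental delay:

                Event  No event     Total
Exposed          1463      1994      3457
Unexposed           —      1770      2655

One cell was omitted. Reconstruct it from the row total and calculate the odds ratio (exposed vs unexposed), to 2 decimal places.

1.47

The missing cell is in the unexposed row: 2655 − 1770 = 885.
So a = 1463, b = 1994, c = 885, d = 1770.
OR = (a·d)/(b·c) = (1463 × 1770) / (1994 × 885) = 2589510 / 1764690 = 1.46740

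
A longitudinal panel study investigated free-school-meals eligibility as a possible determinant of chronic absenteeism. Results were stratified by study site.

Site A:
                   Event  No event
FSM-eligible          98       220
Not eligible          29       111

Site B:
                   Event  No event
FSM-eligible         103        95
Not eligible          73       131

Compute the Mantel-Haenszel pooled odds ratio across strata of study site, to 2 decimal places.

OR_MH = Σ(aᵢdᵢ/nᵢ) / Σ(bᵢcᵢ/nᵢ), where nᵢ is the stratum total.
Stratum 1 (Site A): n = 458; a·d/n = 98·111/458 = 23.7511; b·c/n = 220·29/458 = 13.9301
Stratum 2 (Site B): n = 402; a·d/n = 103·131/402 = 33.5647; b·c/n = 95·73/402 = 17.2512
OR_MH = (23.7511 + 33.5647) / (13.9301 + 17.2512) = 57.3158 / 31.1814 = 1.83814

1.84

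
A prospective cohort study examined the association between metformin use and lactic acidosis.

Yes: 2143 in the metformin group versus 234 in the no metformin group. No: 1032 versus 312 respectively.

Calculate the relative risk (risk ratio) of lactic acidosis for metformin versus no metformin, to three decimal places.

From the description: a = 2143, b = 1032, c = 234, d = 312.
Risk in exposed = 2143/3175 = 0.67496; risk in unexposed = 234/546 = 0.42857.
RR = 0.67496 / 0.42857 = 1.57491
The risk among the exposed is 1.57 times that among the unexposed.

1.575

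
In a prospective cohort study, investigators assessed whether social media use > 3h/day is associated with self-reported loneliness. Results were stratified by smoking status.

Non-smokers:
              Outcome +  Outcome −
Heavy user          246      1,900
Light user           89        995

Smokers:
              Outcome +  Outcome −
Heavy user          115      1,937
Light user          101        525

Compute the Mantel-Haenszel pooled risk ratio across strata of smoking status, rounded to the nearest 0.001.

RR_MH = Σ(aᵢ·n₀ᵢ/nᵢ) / Σ(cᵢ·n₁ᵢ/nᵢ), with n₁ᵢ = aᵢ+bᵢ (exposed), n₀ᵢ = cᵢ+dᵢ (unexposed), nᵢ = n₁ᵢ+n₀ᵢ.
Stratum 1 (Non-smokers): n₁ = 2146, n₀ = 1084, n = 3230; a·n₀/n = 246·1084/3230 = 82.5585; c·n₁/n = 89·2146/3230 = 59.1313
Stratum 2 (Smokers): n₁ = 2052, n₀ = 626, n = 2678; a·n₀/n = 115·626/2678 = 26.8820; c·n₁/n = 101·2052/2678 = 77.3906
RR_MH = (82.5585 + 26.8820) / (59.1313 + 77.3906) = 109.4405 / 136.5219 = 0.80163

0.802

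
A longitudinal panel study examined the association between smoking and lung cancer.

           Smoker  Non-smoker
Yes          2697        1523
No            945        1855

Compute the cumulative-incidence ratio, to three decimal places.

1.642

Reading the table with exposure as columns: a = 2697 (Smoker, case), b = 945 (Smoker, non-case), c = 1523 (Non-smoker, case), d = 1855.
Risk in exposed = 2697/3642 = 0.74053; risk in unexposed = 1523/3378 = 0.45086.
RR = 0.74053 / 0.45086 = 1.64248
The risk among the exposed is 1.64 times that among the unexposed.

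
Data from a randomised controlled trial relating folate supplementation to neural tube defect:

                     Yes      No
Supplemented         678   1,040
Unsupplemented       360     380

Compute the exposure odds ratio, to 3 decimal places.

0.688

Cells: a = 678, b = 1040, c = 360, d = 380.
OR = (a·d)/(b·c) = (678 × 380) / (1040 × 360) = 257640 / 374400 = 0.68814
Exposure is associated with lower odds of neural tube defect (OR = 0.69 < 1).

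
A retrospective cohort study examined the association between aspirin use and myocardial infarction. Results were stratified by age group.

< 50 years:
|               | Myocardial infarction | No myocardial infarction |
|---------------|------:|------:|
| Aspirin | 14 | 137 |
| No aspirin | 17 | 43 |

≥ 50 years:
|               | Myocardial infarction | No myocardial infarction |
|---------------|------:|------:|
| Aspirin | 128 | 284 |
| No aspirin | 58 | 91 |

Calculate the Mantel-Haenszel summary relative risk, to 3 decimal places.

RR_MH = Σ(aᵢ·n₀ᵢ/nᵢ) / Σ(cᵢ·n₁ᵢ/nᵢ), with n₁ᵢ = aᵢ+bᵢ (exposed), n₀ᵢ = cᵢ+dᵢ (unexposed), nᵢ = n₁ᵢ+n₀ᵢ.
Stratum 1 (< 50 years): n₁ = 151, n₀ = 60, n = 211; a·n₀/n = 14·60/211 = 3.9810; c·n₁/n = 17·151/211 = 12.1659
Stratum 2 (≥ 50 years): n₁ = 412, n₀ = 149, n = 561; a·n₀/n = 128·149/561 = 33.9964; c·n₁/n = 58·412/561 = 42.5954
RR_MH = (3.9810 + 33.9964) / (12.1659 + 42.5954) = 37.9775 / 54.7612 = 0.69351

0.694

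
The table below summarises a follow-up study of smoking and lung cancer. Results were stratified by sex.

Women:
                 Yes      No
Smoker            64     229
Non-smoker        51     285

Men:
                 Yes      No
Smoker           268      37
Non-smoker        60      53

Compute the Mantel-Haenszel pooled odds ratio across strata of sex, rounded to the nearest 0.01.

OR_MH = Σ(aᵢdᵢ/nᵢ) / Σ(bᵢcᵢ/nᵢ), where nᵢ is the stratum total.
Stratum 1 (Women): n = 629; a·d/n = 64·285/629 = 28.9984; b·c/n = 229·51/629 = 18.5676
Stratum 2 (Men): n = 418; a·d/n = 268·53/418 = 33.9809; b·c/n = 37·60/418 = 5.3110
OR_MH = (28.9984 + 33.9809) / (18.5676 + 5.3110) = 62.9793 / 23.8786 = 2.63748

2.64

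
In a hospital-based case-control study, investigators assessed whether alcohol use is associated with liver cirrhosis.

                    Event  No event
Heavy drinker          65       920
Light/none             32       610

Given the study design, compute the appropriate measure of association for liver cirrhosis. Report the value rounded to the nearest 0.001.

1.347

Cells: a = 65, b = 920, c = 32, d = 610.
This is a hospital-based case-control study: participants were sampled on outcome status, so risks in the source population cannot be estimated directly — relative risk is not valid here. The odds ratio is the appropriate measure.
OR = (a·d)/(b·c) = (65 × 610) / (920 × 32) = 39650 / 29440 = 1.34681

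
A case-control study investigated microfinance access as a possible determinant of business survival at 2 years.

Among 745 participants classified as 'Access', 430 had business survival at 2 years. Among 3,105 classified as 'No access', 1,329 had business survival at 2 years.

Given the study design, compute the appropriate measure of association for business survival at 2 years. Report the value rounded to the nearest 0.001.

From the description: a = 430, b = 315, c = 1329, d = 1776.
This is a case-control study: participants were sampled on outcome status, so risks in the source population cannot be estimated directly — relative risk is not valid here. The odds ratio is the appropriate measure.
OR = (a·d)/(b·c) = (430 × 1776) / (315 × 1329) = 763680 / 418635 = 1.82421

1.824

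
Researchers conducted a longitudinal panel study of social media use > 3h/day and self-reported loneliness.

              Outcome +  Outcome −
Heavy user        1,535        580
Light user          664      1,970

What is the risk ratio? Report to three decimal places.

Cells: a = 1535, b = 580, c = 664, d = 1970.
Risk in exposed = 1535/2115 = 0.72577; risk in unexposed = 664/2634 = 0.25209.
RR = 0.72577 / 0.25209 = 2.87903
The risk among the exposed is 2.88 times that among the unexposed.

2.879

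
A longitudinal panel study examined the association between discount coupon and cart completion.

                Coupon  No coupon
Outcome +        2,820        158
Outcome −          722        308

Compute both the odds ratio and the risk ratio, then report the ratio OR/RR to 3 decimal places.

3.242

Reading the table with exposure as columns: a = 2820 (Coupon, case), b = 722 (Coupon, non-case), c = 158 (No coupon, case), d = 308.
OR = (2820·308)/(722·158) = 868560/114076 = 7.61387
Risk in exposed = 2820/3542 = 0.79616; risk in unexposed = 158/466 = 0.33906; RR = 2.34817
OR/RR = 7.61387 / 2.34817 = 3.24247
The outcome is not rare, so the OR lies further from 1 than the RR.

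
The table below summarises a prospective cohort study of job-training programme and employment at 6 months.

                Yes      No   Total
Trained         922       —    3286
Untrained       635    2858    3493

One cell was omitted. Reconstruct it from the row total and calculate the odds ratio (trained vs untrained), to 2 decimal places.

1.76

The missing cell is in the exposed row: 3286 − 922 = 2364.
So a = 922, b = 2364, c = 635, d = 2858.
OR = (a·d)/(b·c) = (922 × 2858) / (2364 × 635) = 2635076 / 1501140 = 1.75538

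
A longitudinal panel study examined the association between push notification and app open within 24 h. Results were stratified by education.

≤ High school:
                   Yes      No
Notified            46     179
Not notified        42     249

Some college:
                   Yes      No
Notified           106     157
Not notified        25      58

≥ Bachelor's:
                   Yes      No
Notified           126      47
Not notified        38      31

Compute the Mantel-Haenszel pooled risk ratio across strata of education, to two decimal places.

1.35

RR_MH = Σ(aᵢ·n₀ᵢ/nᵢ) / Σ(cᵢ·n₁ᵢ/nᵢ), with n₁ᵢ = aᵢ+bᵢ (exposed), n₀ᵢ = cᵢ+dᵢ (unexposed), nᵢ = n₁ᵢ+n₀ᵢ.
Stratum 1 (≤ High school): n₁ = 225, n₀ = 291, n = 516; a·n₀/n = 46·291/516 = 25.9419; c·n₁/n = 42·225/516 = 18.3140
Stratum 2 (Some college): n₁ = 263, n₀ = 83, n = 346; a·n₀/n = 106·83/346 = 25.4277; c·n₁/n = 25·263/346 = 19.0029
Stratum 3 (≥ Bachelor's): n₁ = 173, n₀ = 69, n = 242; a·n₀/n = 126·69/242 = 35.9256; c·n₁/n = 38·173/242 = 27.1653
RR_MH = (25.9419 + 25.4277 + 35.9256) / (18.3140 + 19.0029 + 27.1653) = 87.2952 / 64.4821 = 1.35379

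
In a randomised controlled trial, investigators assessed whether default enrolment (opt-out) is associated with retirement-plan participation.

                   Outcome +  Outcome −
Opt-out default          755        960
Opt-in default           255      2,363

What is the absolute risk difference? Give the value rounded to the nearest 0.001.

0.343

Cells: a = 755, b = 960, c = 255, d = 2363.
Risk in exposed = 755/1715 = 0.440233; risk in unexposed = 255/2618 = 0.097403.
Risk difference = 0.440233 − 0.097403 = 0.342831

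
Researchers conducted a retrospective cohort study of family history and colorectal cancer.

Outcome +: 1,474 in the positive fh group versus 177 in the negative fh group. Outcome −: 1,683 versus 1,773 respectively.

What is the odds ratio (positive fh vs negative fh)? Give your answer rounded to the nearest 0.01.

8.77

From the description: a = 1474, b = 1683, c = 177, d = 1773.
OR = (a·d)/(b·c) = (1474 × 1773) / (1683 × 177) = 2613402 / 297891 = 8.77301
The odds of colorectal cancer are about 8.77 times as high in the positive fh group.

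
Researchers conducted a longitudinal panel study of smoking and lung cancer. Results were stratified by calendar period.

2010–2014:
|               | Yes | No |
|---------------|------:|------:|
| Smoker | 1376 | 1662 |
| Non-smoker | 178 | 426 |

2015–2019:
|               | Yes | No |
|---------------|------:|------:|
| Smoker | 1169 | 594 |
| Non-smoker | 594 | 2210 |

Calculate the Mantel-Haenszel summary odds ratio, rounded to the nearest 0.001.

4.585

OR_MH = Σ(aᵢdᵢ/nᵢ) / Σ(bᵢcᵢ/nᵢ), where nᵢ is the stratum total.
Stratum 1 (2010–2014): n = 3642; a·d/n = 1376·426/3642 = 160.9489; b·c/n = 1662·178/3642 = 81.2290
Stratum 2 (2015–2019): n = 4567; a·d/n = 1169·2210/4567 = 565.6864; b·c/n = 594·594/4567 = 77.2577
OR_MH = (160.9489 + 565.6864) / (81.2290 + 77.2577) = 726.6354 / 158.4867 = 4.58483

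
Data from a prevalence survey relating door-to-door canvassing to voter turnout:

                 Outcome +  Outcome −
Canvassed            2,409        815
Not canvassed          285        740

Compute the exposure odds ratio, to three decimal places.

Cells: a = 2409, b = 815, c = 285, d = 740.
OR = (a·d)/(b·c) = (2409 × 740) / (815 × 285) = 1782660 / 232275 = 7.67478
The odds of voter turnout are about 7.67 times as high in the canvassed group.

7.675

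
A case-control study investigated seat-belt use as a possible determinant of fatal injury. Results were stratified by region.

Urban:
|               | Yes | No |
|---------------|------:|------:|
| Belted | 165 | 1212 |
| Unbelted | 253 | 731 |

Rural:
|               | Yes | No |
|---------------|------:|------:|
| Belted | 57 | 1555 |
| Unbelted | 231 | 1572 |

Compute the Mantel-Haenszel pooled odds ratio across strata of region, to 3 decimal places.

0.329

OR_MH = Σ(aᵢdᵢ/nᵢ) / Σ(bᵢcᵢ/nᵢ), where nᵢ is the stratum total.
Stratum 1 (Urban): n = 2361; a·d/n = 165·731/2361 = 51.0864; b·c/n = 1212·253/2361 = 129.8755
Stratum 2 (Rural): n = 3415; a·d/n = 57·1572/3415 = 26.2384; b·c/n = 1555·231/3415 = 105.1845
OR_MH = (51.0864 + 26.2384) / (129.8755 + 105.1845) = 77.3248 / 235.0600 = 0.32896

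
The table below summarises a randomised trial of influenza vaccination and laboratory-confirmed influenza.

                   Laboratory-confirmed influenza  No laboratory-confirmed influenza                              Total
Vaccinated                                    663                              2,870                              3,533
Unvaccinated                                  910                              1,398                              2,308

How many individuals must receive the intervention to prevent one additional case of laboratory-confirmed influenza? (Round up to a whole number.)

5

Risk in treated group = 663/3533 = 0.18766; risk in control = 910/2308 = 0.39428.
Absolute risk reduction = 0.39428 − 0.18766 = 0.20662
NNT = 1 / ARR = 1 / 0.20662 = 4.840 → round up → 5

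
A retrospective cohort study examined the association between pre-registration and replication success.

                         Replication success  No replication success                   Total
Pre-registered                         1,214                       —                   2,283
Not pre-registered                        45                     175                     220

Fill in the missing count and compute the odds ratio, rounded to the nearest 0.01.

4.42

The missing cell is in the exposed row: 2283 − 1214 = 1069.
So a = 1214, b = 1069, c = 45, d = 175.
OR = (a·d)/(b·c) = (1214 × 175) / (1069 × 45) = 212450 / 48105 = 4.41638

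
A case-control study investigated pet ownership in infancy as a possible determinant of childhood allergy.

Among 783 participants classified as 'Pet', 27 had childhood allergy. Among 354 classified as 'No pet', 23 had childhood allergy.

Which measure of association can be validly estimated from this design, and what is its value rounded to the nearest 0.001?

0.514

From the description: a = 27, b = 756, c = 23, d = 331.
This is a case-control study: participants were sampled on outcome status, so risks in the source population cannot be estimated directly — relative risk is not valid here. The odds ratio is the appropriate measure.
OR = (a·d)/(b·c) = (27 × 331) / (756 × 23) = 8937 / 17388 = 0.51398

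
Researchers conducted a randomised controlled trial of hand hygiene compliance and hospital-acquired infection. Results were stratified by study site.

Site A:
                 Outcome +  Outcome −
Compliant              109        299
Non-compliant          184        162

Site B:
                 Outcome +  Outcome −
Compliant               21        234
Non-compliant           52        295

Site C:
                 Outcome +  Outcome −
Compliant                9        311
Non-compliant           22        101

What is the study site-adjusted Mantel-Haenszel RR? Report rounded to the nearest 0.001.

0.470

RR_MH = Σ(aᵢ·n₀ᵢ/nᵢ) / Σ(cᵢ·n₁ᵢ/nᵢ), with n₁ᵢ = aᵢ+bᵢ (exposed), n₀ᵢ = cᵢ+dᵢ (unexposed), nᵢ = n₁ᵢ+n₀ᵢ.
Stratum 1 (Site A): n₁ = 408, n₀ = 346, n = 754; a·n₀/n = 109·346/754 = 50.0186; c·n₁/n = 184·408/754 = 99.5650
Stratum 2 (Site B): n₁ = 255, n₀ = 347, n = 602; a·n₀/n = 21·347/602 = 12.1047; c·n₁/n = 52·255/602 = 22.0266
Stratum 3 (Site C): n₁ = 320, n₀ = 123, n = 443; a·n₀/n = 9·123/443 = 2.4989; c·n₁/n = 22·320/443 = 15.8916
RR_MH = (50.0186 + 12.1047 + 2.4989) / (99.5650 + 22.0266 + 15.8916) = 64.6221 / 137.4832 = 0.47004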